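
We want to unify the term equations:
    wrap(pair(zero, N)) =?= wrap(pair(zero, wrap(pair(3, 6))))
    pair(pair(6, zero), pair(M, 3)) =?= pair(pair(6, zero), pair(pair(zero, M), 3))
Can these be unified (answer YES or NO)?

Decompose wrap/1: pair(zero, N) =?= pair(zero, wrap(pair(3, 6))).
Decompose pair/2: zero =?= zero,  N =?= wrap(pair(3, 6)).
Delete trivial equation zero =?= zero.
Bind N := wrap(pair(3, 6)); no other remaining equation mentions N.
Decompose pair/2: pair(6, zero) =?= pair(6, zero),  pair(M, 3) =?= pair(pair(zero, M), 3).
Delete trivial equation pair(6, zero) =?= pair(6, zero).
Decompose pair/2: M =?= pair(zero, M),  3 =?= 3.
Occurs check fails: M occurs in pair(zero, M); the equation M =?= pair(zero, M) has no finite solution.

NO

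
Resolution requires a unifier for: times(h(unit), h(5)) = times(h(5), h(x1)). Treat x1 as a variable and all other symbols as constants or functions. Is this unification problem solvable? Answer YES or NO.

NO

Decompose times/2: h(unit) = h(5),  h(5) = h(x1).
Decompose h/1: unit = 5.
Clash: constants unit and 5 differ; no unifier exists.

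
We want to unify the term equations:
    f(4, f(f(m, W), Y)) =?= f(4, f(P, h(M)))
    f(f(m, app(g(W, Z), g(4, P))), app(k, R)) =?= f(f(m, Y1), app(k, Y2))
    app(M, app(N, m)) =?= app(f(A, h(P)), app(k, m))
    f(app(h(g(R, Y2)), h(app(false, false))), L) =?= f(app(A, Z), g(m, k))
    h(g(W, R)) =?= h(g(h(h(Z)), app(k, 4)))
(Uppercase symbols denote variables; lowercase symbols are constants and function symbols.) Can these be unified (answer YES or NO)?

YES

Decompose f/2: 4 =?= 4,  f(f(m, W), Y) =?= f(P, h(M)).
Delete trivial equation 4 =?= 4.
Decompose f/2: f(m, W) =?= P,  Y =?= h(M).
Bind P := f(m, W); substituting into the 2 remaining equations that mention P gives: f(f(m, app(g(W, Z), g(4, f(m, W)))), app(k, R)) =?= f(f(m, Y1), app(k, Y2)),  app(M, app(N, m)) =?= app(f(A, h(f(m, W))), app(k, m)).
Bind Y := h(M); no other remaining equation mentions Y.
Decompose f/2: f(m, app(g(W, Z), g(4, f(m, W)))) =?= f(m, Y1),  app(k, R) =?= app(k, Y2).
Decompose f/2: m =?= m,  app(g(W, Z), g(4, f(m, W))) =?= Y1.
Delete trivial equation m =?= m.
Bind Y1 := app(g(W, Z), g(4, f(m, W))); no other remaining equation mentions Y1.
Decompose app/2: k =?= k,  R =?= Y2.
Delete trivial equation k =?= k.
Bind R := Y2; substituting into the 2 remaining equations that mention R gives: f(app(h(g(Y2, Y2)), h(app(false, false))), L) =?= f(app(A, Z), g(m, k)),  h(g(W, Y2)) =?= h(g(h(h(Z)), app(k, 4))).
Decompose app/2: M =?= f(A, h(f(m, W))),  app(N, m) =?= app(k, m).
Bind M := f(A, h(f(m, W))); no other remaining equation mentions M. Substituting into the earlier binding gives Y := h(f(A, h(f(m, W)))).
Decompose app/2: N =?= k,  m =?= m.
Bind N := k; no other remaining equation mentions N.
Delete trivial equation m =?= m.
Decompose f/2: app(h(g(Y2, Y2)), h(app(false, false))) =?= app(A, Z),  L =?= g(m, k).
Decompose app/2: h(g(Y2, Y2)) =?= A,  h(app(false, false)) =?= Z.
Bind A := h(g(Y2, Y2)); no other remaining equation mentions A. Substituting into the earlier bindings gives Y := h(f(h(g(Y2, Y2)), h(f(m, W)))), M := f(h(g(Y2, Y2)), h(f(m, W))).
Bind Z := h(app(false, false)); substituting into the one remaining equation that mentions Z gives: h(g(W, Y2)) =?= h(g(h(h(h(app(false, false)))), app(k, 4))). Substituting into the earlier binding gives Y1 := app(g(W, h(app(false, false))), g(4, f(m, W))).
Bind L := g(m, k); no other remaining equation mentions L.
Decompose h/1: g(W, Y2) =?= g(h(h(h(app(false, false)))), app(k, 4)).
Decompose g/2: W =?= h(h(h(app(false, false)))),  Y2 =?= app(k, 4).
Bind W := h(h(h(app(false, false)))); no other remaining equation mentions W. Substituting into the earlier bindings gives P := f(m, h(h(h(app(false, false))))), Y := h(f(h(g(Y2, Y2)), h(f(m, h(h(h(app(false, false)))))))), Y1 := app(g(h(h(h(app(false, false)))), h(app(false, false))), g(4, f(m, h(h(h(app(false, false))))))), M := f(h(g(Y2, Y2)), h(f(m, h(h(h(app(false, false))))))).
Bind Y2 := app(k, 4). Substituting into the earlier bindings gives Y := h(f(h(g(app(k, 4), app(k, 4))), h(f(m, h(h(h(app(false, false)))))))), R := app(k, 4), M := f(h(g(app(k, 4), app(k, 4))), h(f(m, h(h(h(app(false, false))))))), A := h(g(app(k, 4), app(k, 4))).
No equations remain and no clash or occurs-check failure arose, so a unifier exists.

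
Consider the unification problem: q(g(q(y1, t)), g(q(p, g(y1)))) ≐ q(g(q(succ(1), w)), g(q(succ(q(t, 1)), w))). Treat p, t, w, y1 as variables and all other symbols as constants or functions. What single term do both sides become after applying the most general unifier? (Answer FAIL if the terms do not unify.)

Decompose q/2: g(q(y1, t)) ≐ g(q(succ(1), w)),  g(q(p, g(y1))) ≐ g(q(succ(q(t, 1)), w)).
Decompose g/1: q(y1, t) ≐ q(succ(1), w).
Decompose q/2: y1 ≐ succ(1),  t ≐ w.
Bind y1 := succ(1); substituting into the one remaining equation that mentions y1 gives: g(q(p, g(succ(1)))) ≐ g(q(succ(q(t, 1)), w)).
Bind t := w; substituting into the remaining equation gives: g(q(p, g(succ(1)))) ≐ g(q(succ(q(w, 1)), w)).
Decompose g/1: q(p, g(succ(1))) ≐ q(succ(q(w, 1)), w).
Decompose q/2: p ≐ succ(q(w, 1)),  g(succ(1)) ≐ w.
Bind p := succ(q(w, 1)); no other remaining equation mentions p.
Bind w := g(succ(1)). Substituting into the earlier bindings gives t := g(succ(1)), p := succ(q(g(succ(1)), 1)).
Applying the MGU to either side gives q(g(q(succ(1), g(succ(1)))), g(q(succ(q(g(succ(1)), 1)), g(succ(1))))).

q(g(q(succ(1), g(succ(1)))), g(q(succ(q(g(succ(1)), 1)), g(succ(1)))))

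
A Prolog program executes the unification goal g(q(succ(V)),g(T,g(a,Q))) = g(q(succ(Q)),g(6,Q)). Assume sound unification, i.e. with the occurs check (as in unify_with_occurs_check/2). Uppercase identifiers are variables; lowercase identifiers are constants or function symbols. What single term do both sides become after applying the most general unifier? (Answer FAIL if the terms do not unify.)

Decompose g/2: q(succ(V)) = q(succ(Q)),  g(T,g(a,Q)) = g(6,Q).
Decompose q/1: succ(V) = succ(Q).
Decompose succ/1: V = Q.
Bind V := Q; no other remaining equation mentions V.
Decompose g/2: T = 6,  g(a,Q) = Q.
Bind T := 6; no other remaining equation mentions T.
Occurs check fails: Q occurs in g(a,Q); the equation Q = g(a,Q) has no finite solution.

FAIL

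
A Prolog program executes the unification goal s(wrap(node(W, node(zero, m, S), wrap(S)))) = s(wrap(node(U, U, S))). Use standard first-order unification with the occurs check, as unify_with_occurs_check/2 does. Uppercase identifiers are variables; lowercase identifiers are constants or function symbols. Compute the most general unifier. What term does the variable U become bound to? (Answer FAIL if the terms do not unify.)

FAIL

Decompose s/1: wrap(node(W, node(zero, m, S), wrap(S))) = wrap(node(U, U, S)).
Decompose wrap/1: node(W, node(zero, m, S), wrap(S)) = node(U, U, S).
Decompose node/3: W = U,  node(zero, m, S) = U,  wrap(S) = S.
Bind W := U; no other remaining equation mentions W.
Bind U := node(zero, m, S); no other remaining equation mentions U. Substituting into the earlier binding gives W := node(zero, m, S).
Occurs check fails: S occurs in wrap(S); the equation S = wrap(S) has no finite solution.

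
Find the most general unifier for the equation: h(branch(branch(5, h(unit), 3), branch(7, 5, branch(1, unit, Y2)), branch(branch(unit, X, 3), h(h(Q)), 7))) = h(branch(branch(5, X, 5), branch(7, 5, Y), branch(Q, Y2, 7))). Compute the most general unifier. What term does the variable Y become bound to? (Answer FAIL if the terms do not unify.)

FAIL

Decompose h/1: branch(branch(5, h(unit), 3), branch(7, 5, branch(1, unit, Y2)), branch(branch(unit, X, 3), h(h(Q)), 7)) = branch(branch(5, X, 5), branch(7, 5, Y), branch(Q, Y2, 7)).
Decompose branch/3: branch(5, h(unit), 3) = branch(5, X, 5),  branch(7, 5, branch(1, unit, Y2)) = branch(7, 5, Y),  branch(branch(unit, X, 3), h(h(Q)), 7) = branch(Q, Y2, 7).
Decompose branch/3: 5 = 5,  h(unit) = X,  3 = 5.
Delete trivial equation 5 = 5.
Bind X := h(unit); substituting into the one remaining equation that mentions X gives: branch(branch(unit, h(unit), 3), h(h(Q)), 7) = branch(Q, Y2, 7).
Clash: constants 3 and 5 differ; no unifier exists.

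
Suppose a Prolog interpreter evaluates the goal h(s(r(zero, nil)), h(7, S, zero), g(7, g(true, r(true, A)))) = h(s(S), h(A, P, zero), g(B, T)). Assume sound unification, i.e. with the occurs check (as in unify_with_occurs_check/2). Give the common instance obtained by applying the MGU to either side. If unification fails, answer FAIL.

h(s(r(zero, nil)), h(7, r(zero, nil), zero), g(7, g(true, r(true, 7))))

Decompose h/3: s(r(zero, nil)) = s(S),  h(7, S, zero) = h(A, P, zero),  g(7, g(true, r(true, A))) = g(B, T).
Decompose s/1: r(zero, nil) = S.
Bind S := r(zero, nil); substituting into the one remaining equation that mentions S gives: h(7, r(zero, nil), zero) = h(A, P, zero).
Decompose h/3: 7 = A,  r(zero, nil) = P,  zero = zero.
Bind A := 7; substituting into the one remaining equation that mentions A gives: g(7, g(true, r(true, 7))) = g(B, T).
Bind P := r(zero, nil); no other remaining equation mentions P.
Delete trivial equation zero = zero.
Decompose g/2: 7 = B,  g(true, r(true, 7)) = T.
Bind B := 7; no other remaining equation mentions B.
Bind T := g(true, r(true, 7)).
Applying the MGU to either side gives h(s(r(zero, nil)), h(7, r(zero, nil), zero), g(7, g(true, r(true, 7)))).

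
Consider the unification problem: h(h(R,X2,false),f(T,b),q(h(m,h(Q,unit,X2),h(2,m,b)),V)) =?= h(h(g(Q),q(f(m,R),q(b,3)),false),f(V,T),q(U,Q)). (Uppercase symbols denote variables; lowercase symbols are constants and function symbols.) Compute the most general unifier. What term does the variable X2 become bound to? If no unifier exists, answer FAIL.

q(f(m,g(b)),q(b,3))

Decompose h/3: h(R,X2,false) =?= h(g(Q),q(f(m,R),q(b,3)),false),  f(T,b) =?= f(V,T),  q(h(m,h(Q,unit,X2),h(2,m,b)),V) =?= q(U,Q).
Decompose h/3: R =?= g(Q),  X2 =?= q(f(m,R),q(b,3)),  false =?= false.
Bind R := g(Q); substituting into the one remaining equation that mentions R gives: X2 =?= q(f(m,g(Q)),q(b,3)).
Bind X2 := q(f(m,g(Q)),q(b,3)); substituting into the one remaining equation that mentions X2 gives: q(h(m,h(Q,unit,q(f(m,g(Q)),q(b,3))),h(2,m,b)),V) =?= q(U,Q).
Delete trivial equation false =?= false.
Decompose f/2: T =?= V,  b =?= T.
Bind T := V; substituting into the one remaining equation that mentions T gives: b =?= V.
Bind V := b; substituting into the remaining equation gives: q(h(m,h(Q,unit,q(f(m,g(Q)),q(b,3))),h(2,m,b)),b) =?= q(U,Q). Substituting into the earlier binding gives T := b.
Decompose q/2: h(m,h(Q,unit,q(f(m,g(Q)),q(b,3))),h(2,m,b)) =?= U,  b =?= Q.
Bind U := h(m,h(Q,unit,q(f(m,g(Q)),q(b,3))),h(2,m,b)); no other remaining equation mentions U.
Bind Q := b. Substituting into the earlier bindings gives R := g(b), X2 := q(f(m,g(b)),q(b,3)), U := h(m,h(b,unit,q(f(m,g(b)),q(b,3))),h(2,m,b)).
MGU = { R -> g(b), X2 -> q(f(m,g(b)),q(b,3)), T -> b, V -> b, U -> h(m,h(b,unit,q(f(m,g(b)),q(b,3))),h(2,m,b)), Q -> b }, so X2 -> q(f(m,g(b)),q(b,3)).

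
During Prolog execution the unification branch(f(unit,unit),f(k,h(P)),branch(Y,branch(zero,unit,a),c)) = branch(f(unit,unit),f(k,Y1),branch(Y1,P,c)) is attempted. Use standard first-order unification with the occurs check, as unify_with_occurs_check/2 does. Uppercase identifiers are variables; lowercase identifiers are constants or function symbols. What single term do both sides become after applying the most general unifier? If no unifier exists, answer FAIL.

Decompose branch/3: f(unit,unit) = f(unit,unit),  f(k,h(P)) = f(k,Y1),  branch(Y,branch(zero,unit,a),c) = branch(Y1,P,c).
Delete trivial equation f(unit,unit) = f(unit,unit).
Decompose f/2: k = k,  h(P) = Y1.
Delete trivial equation k = k.
Bind Y1 := h(P); substituting into the remaining equation gives: branch(Y,branch(zero,unit,a),c) = branch(h(P),P,c).
Decompose branch/3: Y = h(P),  branch(zero,unit,a) = P,  c = c.
Bind Y := h(P); no other remaining equation mentions Y.
Bind P := branch(zero,unit,a); no other remaining equation mentions P. Substituting into the earlier bindings gives Y1 := h(branch(zero,unit,a)), Y := h(branch(zero,unit,a)).
Delete trivial equation c = c.
Applying the MGU to either side gives branch(f(unit,unit),f(k,h(branch(zero,unit,a))),branch(h(branch(zero,unit,a)),branch(zero,unit,a),c)).

branch(f(unit,unit),f(k,h(branch(zero,unit,a))),branch(h(branch(zero,unit,a)),branch(zero,unit,a),c))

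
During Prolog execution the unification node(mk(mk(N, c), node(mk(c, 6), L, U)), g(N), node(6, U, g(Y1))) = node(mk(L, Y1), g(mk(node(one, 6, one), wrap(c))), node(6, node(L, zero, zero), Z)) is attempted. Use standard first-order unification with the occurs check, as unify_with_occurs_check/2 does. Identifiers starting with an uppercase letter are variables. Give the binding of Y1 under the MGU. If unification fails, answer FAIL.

node(mk(c, 6), mk(mk(node(one, 6, one), wrap(c)), c), node(mk(mk(node(one, 6, one), wrap(c)), c), zero, zero))

Decompose node/3: mk(mk(N, c), node(mk(c, 6), L, U)) = mk(L, Y1),  g(N) = g(mk(node(one, 6, one), wrap(c))),  node(6, U, g(Y1)) = node(6, node(L, zero, zero), Z).
Decompose mk/2: mk(N, c) = L,  node(mk(c, 6), L, U) = Y1.
Bind L := mk(N, c); substituting into the 2 remaining equations that mention L gives: node(mk(c, 6), mk(N, c), U) = Y1,  node(6, U, g(Y1)) = node(6, node(mk(N, c), zero, zero), Z).
Bind Y1 := node(mk(c, 6), mk(N, c), U); substituting into the one remaining equation that mentions Y1 gives: node(6, U, g(node(mk(c, 6), mk(N, c), U))) = node(6, node(mk(N, c), zero, zero), Z).
Decompose g/1: N = mk(node(one, 6, one), wrap(c)).
Bind N := mk(node(one, 6, one), wrap(c)); substituting into the remaining equation gives: node(6, U, g(node(mk(c, 6), mk(mk(node(one, 6, one), wrap(c)), c), U))) = node(6, node(mk(mk(node(one, 6, one), wrap(c)), c), zero, zero), Z). Substituting into the earlier bindings gives L := mk(mk(node(one, 6, one), wrap(c)), c), Y1 := node(mk(c, 6), mk(mk(node(one, 6, one), wrap(c)), c), U).
Decompose node/3: 6 = 6,  U = node(mk(mk(node(one, 6, one), wrap(c)), c), zero, zero),  g(node(mk(c, 6), mk(mk(node(one, 6, one), wrap(c)), c), U)) = Z.
Delete trivial equation 6 = 6.
Bind U := node(mk(mk(node(one, 6, one), wrap(c)), c), zero, zero); substituting into the remaining equation gives: g(node(mk(c, 6), mk(mk(node(one, 6, one), wrap(c)), c), node(mk(mk(node(one, 6, one), wrap(c)), c), zero, zero))) = Z. Substituting into the earlier binding gives Y1 := node(mk(c, 6), mk(mk(node(one, 6, one), wrap(c)), c), node(mk(mk(node(one, 6, one), wrap(c)), c), zero, zero)).
Bind Z := g(node(mk(c, 6), mk(mk(node(one, 6, one), wrap(c)), c), node(mk(mk(node(one, 6, one), wrap(c)), c), zero, zero))).
MGU = { L -> mk(mk(node(one, 6, one), wrap(c)), c), Y1 -> node(mk(c, 6), mk(mk(node(one, 6, one), wrap(c)), c), node(mk(mk(node(one, 6, one), wrap(c)), c), zero, zero)), N -> mk(node(one, 6, one), wrap(c)), U -> node(mk(mk(node(one, 6, one), wrap(c)), c), zero, zero), Z -> g(node(mk(c, 6), mk(mk(node(one, 6, one), wrap(c)), c), node(mk(mk(node(one, 6, one), wrap(c)), c), zero, zero))) }, so Y1 -> node(mk(c, 6), mk(mk(node(one, 6, one), wrap(c)), c), node(mk(mk(node(one, 6, one), wrap(c)), c), zero, zero)).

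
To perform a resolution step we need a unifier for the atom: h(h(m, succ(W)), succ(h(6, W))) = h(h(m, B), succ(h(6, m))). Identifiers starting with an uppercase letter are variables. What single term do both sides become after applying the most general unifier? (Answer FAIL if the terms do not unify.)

Decompose h/2: h(m, succ(W)) = h(m, B),  succ(h(6, W)) = succ(h(6, m)).
Decompose h/2: m = m,  succ(W) = B.
Delete trivial equation m = m.
Bind B := succ(W); no other remaining equation mentions B.
Decompose succ/1: h(6, W) = h(6, m).
Decompose h/2: 6 = 6,  W = m.
Delete trivial equation 6 = 6.
Bind W := m. Substituting into the earlier binding gives B := succ(m).
Applying the MGU to either side gives h(h(m, succ(m)), succ(h(6, m))).

h(h(m, succ(m)), succ(h(6, m)))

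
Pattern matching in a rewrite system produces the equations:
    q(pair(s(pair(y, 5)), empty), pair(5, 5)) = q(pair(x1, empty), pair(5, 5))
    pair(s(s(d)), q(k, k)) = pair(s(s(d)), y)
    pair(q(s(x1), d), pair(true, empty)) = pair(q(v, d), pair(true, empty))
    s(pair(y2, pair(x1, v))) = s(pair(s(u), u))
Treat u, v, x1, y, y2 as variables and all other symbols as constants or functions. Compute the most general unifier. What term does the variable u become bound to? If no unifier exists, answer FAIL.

Decompose q/2: pair(s(pair(y, 5)), empty) = pair(x1, empty),  pair(5, 5) = pair(5, 5).
Decompose pair/2: s(pair(y, 5)) = x1,  empty = empty.
Bind x1 := s(pair(y, 5)); substituting into the 2 remaining equations that mention x1 gives: pair(q(s(s(pair(y, 5))), d), pair(true, empty)) = pair(q(v, d), pair(true, empty)),  s(pair(y2, pair(s(pair(y, 5)), v))) = s(pair(s(u), u)).
Delete trivial equation empty = empty.
Delete trivial equation pair(5, 5) = pair(5, 5).
Decompose pair/2: s(s(d)) = s(s(d)),  q(k, k) = y.
Delete trivial equation s(s(d)) = s(s(d)).
Bind y := q(k, k); substituting into the remaining equations gives: pair(q(s(s(pair(q(k, k), 5))), d), pair(true, empty)) = pair(q(v, d), pair(true, empty)),  s(pair(y2, pair(s(pair(q(k, k), 5)), v))) = s(pair(s(u), u)). Substituting into the earlier binding gives x1 := s(pair(q(k, k), 5)).
Decompose pair/2: q(s(s(pair(q(k, k), 5))), d) = q(v, d),  pair(true, empty) = pair(true, empty).
Decompose q/2: s(s(pair(q(k, k), 5))) = v,  d = d.
Bind v := s(s(pair(q(k, k), 5))); substituting into the one remaining equation that mentions v gives: s(pair(y2, pair(s(pair(q(k, k), 5)), s(s(pair(q(k, k), 5)))))) = s(pair(s(u), u)).
Delete trivial equation d = d.
Delete trivial equation pair(true, empty) = pair(true, empty).
Decompose s/1: pair(y2, pair(s(pair(q(k, k), 5)), s(s(pair(q(k, k), 5))))) = pair(s(u), u).
Decompose pair/2: y2 = s(u),  pair(s(pair(q(k, k), 5)), s(s(pair(q(k, k), 5)))) = u.
Bind y2 := s(u); no other remaining equation mentions y2.
Bind u := pair(s(pair(q(k, k), 5)), s(s(pair(q(k, k), 5)))). Substituting into the earlier binding gives y2 := s(pair(s(pair(q(k, k), 5)), s(s(pair(q(k, k), 5))))).
MGU = { x1 -> s(pair(q(k, k), 5)), y -> q(k, k), v -> s(s(pair(q(k, k), 5))), y2 -> s(pair(s(pair(q(k, k), 5)), s(s(pair(q(k, k), 5))))), u -> pair(s(pair(q(k, k), 5)), s(s(pair(q(k, k), 5)))) }, so u -> pair(s(pair(q(k, k), 5)), s(s(pair(q(k, k), 5)))).

pair(s(pair(q(k, k), 5)), s(s(pair(q(k, k), 5))))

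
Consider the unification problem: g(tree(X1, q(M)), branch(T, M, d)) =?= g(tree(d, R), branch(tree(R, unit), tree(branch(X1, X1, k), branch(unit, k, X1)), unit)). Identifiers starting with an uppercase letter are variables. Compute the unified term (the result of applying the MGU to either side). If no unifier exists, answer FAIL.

FAIL

Decompose g/2: tree(X1, q(M)) =?= tree(d, R),  branch(T, M, d) =?= branch(tree(R, unit), tree(branch(X1, X1, k), branch(unit, k, X1)), unit).
Decompose tree/2: X1 =?= d,  q(M) =?= R.
Bind X1 := d; substituting into the one remaining equation that mentions X1 gives: branch(T, M, d) =?= branch(tree(R, unit), tree(branch(d, d, k), branch(unit, k, d)), unit).
Bind R := q(M); substituting into the remaining equation gives: branch(T, M, d) =?= branch(tree(q(M), unit), tree(branch(d, d, k), branch(unit, k, d)), unit).
Decompose branch/3: T =?= tree(q(M), unit),  M =?= tree(branch(d, d, k), branch(unit, k, d)),  d =?= unit.
Bind T := tree(q(M), unit); no other remaining equation mentions T.
Bind M := tree(branch(d, d, k), branch(unit, k, d)); no other remaining equation mentions M. Substituting into the earlier bindings gives R := q(tree(branch(d, d, k), branch(unit, k, d))), T := tree(q(tree(branch(d, d, k), branch(unit, k, d))), unit).
Clash: constants d and unit differ; no unifier exists.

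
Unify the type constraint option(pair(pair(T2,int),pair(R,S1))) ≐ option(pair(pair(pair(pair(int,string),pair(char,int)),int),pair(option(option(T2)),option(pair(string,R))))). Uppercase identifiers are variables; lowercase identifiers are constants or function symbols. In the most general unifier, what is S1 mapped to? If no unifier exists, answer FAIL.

Decompose option/1: pair(pair(T2,int),pair(R,S1)) ≐ pair(pair(pair(pair(int,string),pair(char,int)),int),pair(option(option(T2)),option(pair(string,R)))).
Decompose pair/2: pair(T2,int) ≐ pair(pair(pair(int,string),pair(char,int)),int),  pair(R,S1) ≐ pair(option(option(T2)),option(pair(string,R))).
Decompose pair/2: T2 ≐ pair(pair(int,string),pair(char,int)),  int ≐ int.
Bind T2 := pair(pair(int,string),pair(char,int)); substituting into the one remaining equation that mentions T2 gives: pair(R,S1) ≐ pair(option(option(pair(pair(int,string),pair(char,int)))),option(pair(string,R))).
Delete trivial equation int ≐ int.
Decompose pair/2: R ≐ option(option(pair(pair(int,string),pair(char,int)))),  S1 ≐ option(pair(string,R)).
Bind R := option(option(pair(pair(int,string),pair(char,int)))); substituting into the remaining equation gives: S1 ≐ option(pair(string,option(option(pair(pair(int,string),pair(char,int)))))).
Bind S1 := option(pair(string,option(option(pair(pair(int,string),pair(char,int)))))).
MGU = { T2 ↦ pair(pair(int,string),pair(char,int)), R ↦ option(option(pair(pair(int,string),pair(char,int)))), S1 ↦ option(pair(string,option(option(pair(pair(int,string),pair(char,int)))))) }, so S1 ↦ option(pair(string,option(option(pair(pair(int,string),pair(char,int)))))).

option(pair(string,option(option(pair(pair(int,string),pair(char,int))))))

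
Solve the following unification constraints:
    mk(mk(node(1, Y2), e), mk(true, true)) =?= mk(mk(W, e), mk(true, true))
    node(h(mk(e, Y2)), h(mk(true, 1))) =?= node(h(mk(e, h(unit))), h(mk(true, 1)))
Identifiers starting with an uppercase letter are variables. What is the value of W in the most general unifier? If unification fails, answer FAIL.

Decompose mk/2: mk(node(1, Y2), e) =?= mk(W, e),  mk(true, true) =?= mk(true, true).
Decompose mk/2: node(1, Y2) =?= W,  e =?= e.
Bind W := node(1, Y2); no other remaining equation mentions W.
Delete trivial equation e =?= e.
Delete trivial equation mk(true, true) =?= mk(true, true).
Decompose node/2: h(mk(e, Y2)) =?= h(mk(e, h(unit))),  h(mk(true, 1)) =?= h(mk(true, 1)).
Decompose h/1: mk(e, Y2) =?= mk(e, h(unit)).
Decompose mk/2: e =?= e,  Y2 =?= h(unit).
Delete trivial equation e =?= e.
Bind Y2 := h(unit); no other remaining equation mentions Y2. Substituting into the earlier binding gives W := node(1, h(unit)).
Delete trivial equation h(mk(true, 1)) =?= h(mk(true, 1)).
MGU = { W -> node(1, h(unit)), Y2 -> h(unit) }, so W -> node(1, h(unit)).

node(1, h(unit))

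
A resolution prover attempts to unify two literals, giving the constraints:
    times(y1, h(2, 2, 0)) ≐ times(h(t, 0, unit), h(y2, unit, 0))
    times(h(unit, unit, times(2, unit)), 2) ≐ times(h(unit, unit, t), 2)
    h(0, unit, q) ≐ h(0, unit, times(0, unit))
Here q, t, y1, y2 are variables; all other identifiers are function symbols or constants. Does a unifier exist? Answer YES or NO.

Decompose times/2: y1 ≐ h(t, 0, unit),  h(2, 2, 0) ≐ h(y2, unit, 0).
Bind y1 := h(t, 0, unit); no other remaining equation mentions y1.
Decompose h/3: 2 ≐ y2,  2 ≐ unit,  0 ≐ 0.
Bind y2 := 2; no other remaining equation mentions y2.
Clash: constants 2 and unit differ; no unifier exists.

NO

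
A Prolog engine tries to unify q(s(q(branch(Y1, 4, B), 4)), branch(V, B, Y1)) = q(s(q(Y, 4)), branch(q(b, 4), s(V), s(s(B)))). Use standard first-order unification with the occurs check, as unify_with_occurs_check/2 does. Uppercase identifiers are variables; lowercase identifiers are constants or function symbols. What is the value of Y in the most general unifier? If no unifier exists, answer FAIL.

Decompose q/2: s(q(branch(Y1, 4, B), 4)) = s(q(Y, 4)),  branch(V, B, Y1) = branch(q(b, 4), s(V), s(s(B))).
Decompose s/1: q(branch(Y1, 4, B), 4) = q(Y, 4).
Decompose q/2: branch(Y1, 4, B) = Y,  4 = 4.
Bind Y := branch(Y1, 4, B); no other remaining equation mentions Y.
Delete trivial equation 4 = 4.
Decompose branch/3: V = q(b, 4),  B = s(V),  Y1 = s(s(B)).
Bind V := q(b, 4); substituting into the one remaining equation that mentions V gives: B = s(q(b, 4)).
Bind B := s(q(b, 4)); substituting into the remaining equation gives: Y1 = s(s(s(q(b, 4)))). Substituting into the earlier binding gives Y := branch(Y1, 4, s(q(b, 4))).
Bind Y1 := s(s(s(q(b, 4)))). Substituting into the earlier binding gives Y := branch(s(s(s(q(b, 4)))), 4, s(q(b, 4))).
MGU = { Y = branch(s(s(s(q(b, 4)))), 4, s(q(b, 4))), V = q(b, 4), B = s(q(b, 4)), Y1 = s(s(s(q(b, 4)))) }, so Y = branch(s(s(s(q(b, 4)))), 4, s(q(b, 4))).

branch(s(s(s(q(b, 4)))), 4, s(q(b, 4)))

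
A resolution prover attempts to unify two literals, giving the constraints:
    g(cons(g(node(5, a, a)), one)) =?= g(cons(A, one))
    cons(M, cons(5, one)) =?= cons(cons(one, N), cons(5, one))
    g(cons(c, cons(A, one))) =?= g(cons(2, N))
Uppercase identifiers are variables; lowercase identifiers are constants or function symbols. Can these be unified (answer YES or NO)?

Decompose g/1: cons(g(node(5, a, a)), one) =?= cons(A, one).
Decompose cons/2: g(node(5, a, a)) =?= A,  one =?= one.
Bind A := g(node(5, a, a)); substituting into the one remaining equation that mentions A gives: g(cons(c, cons(g(node(5, a, a)), one))) =?= g(cons(2, N)).
Delete trivial equation one =?= one.
Decompose cons/2: M =?= cons(one, N),  cons(5, one) =?= cons(5, one).
Bind M := cons(one, N); no other remaining equation mentions M.
Delete trivial equation cons(5, one) =?= cons(5, one).
Decompose g/1: cons(c, cons(g(node(5, a, a)), one)) =?= cons(2, N).
Decompose cons/2: c =?= 2,  cons(g(node(5, a, a)), one) =?= N.
Clash: constants c and 2 differ; no unifier exists.

NO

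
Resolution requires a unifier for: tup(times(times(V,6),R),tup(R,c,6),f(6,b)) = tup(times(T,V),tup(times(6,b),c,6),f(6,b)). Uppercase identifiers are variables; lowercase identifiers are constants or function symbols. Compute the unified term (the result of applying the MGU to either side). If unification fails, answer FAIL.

Decompose tup/3: times(times(V,6),R) = times(T,V),  tup(R,c,6) = tup(times(6,b),c,6),  f(6,b) = f(6,b).
Decompose times/2: times(V,6) = T,  R = V.
Bind T := times(V,6); no other remaining equation mentions T.
Bind R := V; substituting into the one remaining equation that mentions R gives: tup(V,c,6) = tup(times(6,b),c,6).
Decompose tup/3: V = times(6,b),  c = c,  6 = 6.
Bind V := times(6,b); no other remaining equation mentions V. Substituting into the earlier bindings gives T := times(times(6,b),6), R := times(6,b).
Delete trivial equation c = c.
Delete trivial equation 6 = 6.
Delete trivial equation f(6,b) = f(6,b).
Applying the MGU to either side gives tup(times(times(times(6,b),6),times(6,b)),tup(times(6,b),c,6),f(6,b)).

tup(times(times(times(6,b),6),times(6,b)),tup(times(6,b),c,6),f(6,b))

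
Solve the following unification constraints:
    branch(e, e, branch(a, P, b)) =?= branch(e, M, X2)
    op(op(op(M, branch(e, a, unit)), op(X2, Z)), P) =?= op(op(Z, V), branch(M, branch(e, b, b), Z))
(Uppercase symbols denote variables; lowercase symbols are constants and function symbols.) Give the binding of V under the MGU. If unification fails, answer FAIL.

Decompose branch/3: e =?= e,  e =?= M,  branch(a, P, b) =?= X2.
Delete trivial equation e =?= e.
Bind M := e; substituting into the one remaining equation that mentions M gives: op(op(op(e, branch(e, a, unit)), op(X2, Z)), P) =?= op(op(Z, V), branch(e, branch(e, b, b), Z)).
Bind X2 := branch(a, P, b); substituting into the remaining equation gives: op(op(op(e, branch(e, a, unit)), op(branch(a, P, b), Z)), P) =?= op(op(Z, V), branch(e, branch(e, b, b), Z)).
Decompose op/2: op(op(e, branch(e, a, unit)), op(branch(a, P, b), Z)) =?= op(Z, V),  P =?= branch(e, branch(e, b, b), Z).
Decompose op/2: op(e, branch(e, a, unit)) =?= Z,  op(branch(a, P, b), Z) =?= V.
Bind Z := op(e, branch(e, a, unit)); substituting into the remaining equations gives: op(branch(a, P, b), op(e, branch(e, a, unit))) =?= V,  P =?= branch(e, branch(e, b, b), op(e, branch(e, a, unit))).
Bind V := op(branch(a, P, b), op(e, branch(e, a, unit))); no other remaining equation mentions V.
Bind P := branch(e, branch(e, b, b), op(e, branch(e, a, unit))). Substituting into the earlier bindings gives X2 := branch(a, branch(e, branch(e, b, b), op(e, branch(e, a, unit))), b), V := op(branch(a, branch(e, branch(e, b, b), op(e, branch(e, a, unit))), b), op(e, branch(e, a, unit))).
MGU = { M ↦ e, X2 ↦ branch(a, branch(e, branch(e, b, b), op(e, branch(e, a, unit))), b), Z ↦ op(e, branch(e, a, unit)), V ↦ op(branch(a, branch(e, branch(e, b, b), op(e, branch(e, a, unit))), b), op(e, branch(e, a, unit))), P ↦ branch(e, branch(e, b, b), op(e, branch(e, a, unit))) }, so V ↦ op(branch(a, branch(e, branch(e, b, b), op(e, branch(e, a, unit))), b), op(e, branch(e, a, unit))).

op(branch(a, branch(e, branch(e, b, b), op(e, branch(e, a, unit))), b), op(e, branch(e, a, unit)))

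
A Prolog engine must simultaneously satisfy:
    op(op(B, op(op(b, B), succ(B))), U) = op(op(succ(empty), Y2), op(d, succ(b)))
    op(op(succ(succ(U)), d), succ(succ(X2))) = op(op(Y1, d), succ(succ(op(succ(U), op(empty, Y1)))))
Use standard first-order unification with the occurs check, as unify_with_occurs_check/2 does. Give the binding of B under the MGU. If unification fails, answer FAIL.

Decompose op/2: op(B, op(op(b, B), succ(B))) = op(succ(empty), Y2),  U = op(d, succ(b)).
Decompose op/2: B = succ(empty),  op(op(b, B), succ(B)) = Y2.
Bind B := succ(empty); substituting into the one remaining equation that mentions B gives: op(op(b, succ(empty)), succ(succ(empty))) = Y2.
Bind Y2 := op(op(b, succ(empty)), succ(succ(empty))); no other remaining equation mentions Y2.
Bind U := op(d, succ(b)); substituting into the remaining equation gives: op(op(succ(succ(op(d, succ(b)))), d), succ(succ(X2))) = op(op(Y1, d), succ(succ(op(succ(op(d, succ(b))), op(empty, Y1))))).
Decompose op/2: op(succ(succ(op(d, succ(b)))), d) = op(Y1, d),  succ(succ(X2)) = succ(succ(op(succ(op(d, succ(b))), op(empty, Y1)))).
Decompose op/2: succ(succ(op(d, succ(b)))) = Y1,  d = d.
Bind Y1 := succ(succ(op(d, succ(b)))); substituting into the one remaining equation that mentions Y1 gives: succ(succ(X2)) = succ(succ(op(succ(op(d, succ(b))), op(empty, succ(succ(op(d, succ(b)))))))).
Delete trivial equation d = d.
Decompose succ/1: succ(X2) = succ(op(succ(op(d, succ(b))), op(empty, succ(succ(op(d, succ(b))))))).
Decompose succ/1: X2 = op(succ(op(d, succ(b))), op(empty, succ(succ(op(d, succ(b)))))).
Bind X2 := op(succ(op(d, succ(b))), op(empty, succ(succ(op(d, succ(b)))))).
MGU = { B -> succ(empty), Y2 -> op(op(b, succ(empty)), succ(succ(empty))), U -> op(d, succ(b)), Y1 -> succ(succ(op(d, succ(b)))), X2 -> op(succ(op(d, succ(b))), op(empty, succ(succ(op(d, succ(b)))))) }, so B -> succ(empty).

succ(empty)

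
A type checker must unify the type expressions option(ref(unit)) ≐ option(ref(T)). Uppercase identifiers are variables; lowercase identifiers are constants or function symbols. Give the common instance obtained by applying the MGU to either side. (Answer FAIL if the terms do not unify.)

Decompose option/1: ref(unit) ≐ ref(T).
Decompose ref/1: unit ≐ T.
Bind T := unit.
Applying the MGU to either side gives option(ref(unit)).

option(ref(unit))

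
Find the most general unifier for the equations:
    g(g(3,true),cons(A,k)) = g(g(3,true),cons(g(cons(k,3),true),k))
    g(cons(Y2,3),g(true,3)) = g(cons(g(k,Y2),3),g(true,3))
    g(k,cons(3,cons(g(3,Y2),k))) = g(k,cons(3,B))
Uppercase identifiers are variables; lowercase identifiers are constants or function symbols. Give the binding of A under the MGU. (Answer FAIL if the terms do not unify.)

FAIL

Decompose g/2: g(3,true) = g(3,true),  cons(A,k) = cons(g(cons(k,3),true),k).
Delete trivial equation g(3,true) = g(3,true).
Decompose cons/2: A = g(cons(k,3),true),  k = k.
Bind A := g(cons(k,3),true); no other remaining equation mentions A.
Delete trivial equation k = k.
Decompose g/2: cons(Y2,3) = cons(g(k,Y2),3),  g(true,3) = g(true,3).
Decompose cons/2: Y2 = g(k,Y2),  3 = 3.
Occurs check fails: Y2 occurs in g(k,Y2); the equation Y2 = g(k,Y2) has no finite solution.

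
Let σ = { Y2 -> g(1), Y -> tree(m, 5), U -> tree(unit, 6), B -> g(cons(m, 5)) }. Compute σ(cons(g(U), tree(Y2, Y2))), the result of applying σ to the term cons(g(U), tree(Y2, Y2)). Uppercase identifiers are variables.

cons(g(tree(unit, 6)), tree(g(1), g(1)))

Replace each occurrence of Y2 with g(1).
Replace each occurrence of U with tree(unit, 6).
Result: cons(g(tree(unit, 6)), tree(g(1), g(1))).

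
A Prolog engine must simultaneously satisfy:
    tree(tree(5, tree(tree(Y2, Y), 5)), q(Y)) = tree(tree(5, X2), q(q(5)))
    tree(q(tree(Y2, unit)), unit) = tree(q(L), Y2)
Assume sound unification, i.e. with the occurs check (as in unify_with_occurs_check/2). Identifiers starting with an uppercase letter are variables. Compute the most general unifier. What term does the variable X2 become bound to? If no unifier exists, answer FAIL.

tree(tree(unit, q(5)), 5)

Decompose tree/2: tree(5, tree(tree(Y2, Y), 5)) = tree(5, X2),  q(Y) = q(q(5)).
Decompose tree/2: 5 = 5,  tree(tree(Y2, Y), 5) = X2.
Delete trivial equation 5 = 5.
Bind X2 := tree(tree(Y2, Y), 5); no other remaining equation mentions X2.
Decompose q/1: Y = q(5).
Bind Y := q(5); no other remaining equation mentions Y. Substituting into the earlier binding gives X2 := tree(tree(Y2, q(5)), 5).
Decompose tree/2: q(tree(Y2, unit)) = q(L),  unit = Y2.
Decompose q/1: tree(Y2, unit) = L.
Bind L := tree(Y2, unit); no other remaining equation mentions L.
Bind Y2 := unit. Substituting into the earlier bindings gives X2 := tree(tree(unit, q(5)), 5), L := tree(unit, unit).
MGU = { X2 -> tree(tree(unit, q(5)), 5), Y -> q(5), L -> tree(unit, unit), Y2 -> unit }, so X2 -> tree(tree(unit, q(5)), 5).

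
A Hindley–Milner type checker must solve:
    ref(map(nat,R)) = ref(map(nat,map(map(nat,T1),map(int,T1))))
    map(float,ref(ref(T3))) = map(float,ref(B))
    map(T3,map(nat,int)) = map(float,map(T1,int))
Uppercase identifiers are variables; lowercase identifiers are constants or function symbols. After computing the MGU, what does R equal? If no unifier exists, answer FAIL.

map(map(nat,nat),map(int,nat))

Decompose ref/1: map(nat,R) = map(nat,map(map(nat,T1),map(int,T1))).
Decompose map/2: nat = nat,  R = map(map(nat,T1),map(int,T1)).
Delete trivial equation nat = nat.
Bind R := map(map(nat,T1),map(int,T1)); no other remaining equation mentions R.
Decompose map/2: float = float,  ref(ref(T3)) = ref(B).
Delete trivial equation float = float.
Decompose ref/1: ref(T3) = B.
Bind B := ref(T3); no other remaining equation mentions B.
Decompose map/2: T3 = float,  map(nat,int) = map(T1,int).
Bind T3 := float; no other remaining equation mentions T3. Substituting into the earlier binding gives B := ref(float).
Decompose map/2: nat = T1,  int = int.
Bind T1 := nat; no other remaining equation mentions T1. Substituting into the earlier binding gives R := map(map(nat,nat),map(int,nat)).
Delete trivial equation int = int.
MGU = { R ↦ map(map(nat,nat),map(int,nat)), B ↦ ref(float), T3 ↦ float, T1 ↦ nat }, so R ↦ map(map(nat,nat),map(int,nat)).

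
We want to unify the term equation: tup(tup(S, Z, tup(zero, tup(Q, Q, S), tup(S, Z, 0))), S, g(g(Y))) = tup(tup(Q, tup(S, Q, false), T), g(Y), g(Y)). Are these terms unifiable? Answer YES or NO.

Decompose tup/3: tup(S, Z, tup(zero, tup(Q, Q, S), tup(S, Z, 0))) = tup(Q, tup(S, Q, false), T),  S = g(Y),  g(g(Y)) = g(Y).
Decompose tup/3: S = Q,  Z = tup(S, Q, false),  tup(zero, tup(Q, Q, S), tup(S, Z, 0)) = T.
Bind S := Q; substituting into the 3 remaining equations that mention S gives: Z = tup(Q, Q, false),  tup(zero, tup(Q, Q, Q), tup(Q, Z, 0)) = T,  Q = g(Y).
Bind Z := tup(Q, Q, false); substituting into the one remaining equation that mentions Z gives: tup(zero, tup(Q, Q, Q), tup(Q, tup(Q, Q, false), 0)) = T.
Bind T := tup(zero, tup(Q, Q, Q), tup(Q, tup(Q, Q, false), 0)); no other remaining equation mentions T.
Bind Q := g(Y); no other remaining equation mentions Q. Substituting into the earlier bindings gives S := g(Y), Z := tup(g(Y), g(Y), false), T := tup(zero, tup(g(Y), g(Y), g(Y)), tup(g(Y), tup(g(Y), g(Y), false), 0)).
Decompose g/1: g(Y) = Y.
Occurs check fails: Y occurs in g(Y); the equation Y = g(Y) has no finite solution.

NO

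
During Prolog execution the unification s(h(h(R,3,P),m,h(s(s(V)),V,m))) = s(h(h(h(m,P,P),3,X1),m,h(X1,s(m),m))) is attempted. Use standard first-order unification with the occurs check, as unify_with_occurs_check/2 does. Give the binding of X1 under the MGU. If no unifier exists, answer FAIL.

Decompose s/1: h(h(R,3,P),m,h(s(s(V)),V,m)) = h(h(h(m,P,P),3,X1),m,h(X1,s(m),m)).
Decompose h/3: h(R,3,P) = h(h(m,P,P),3,X1),  m = m,  h(s(s(V)),V,m) = h(X1,s(m),m).
Decompose h/3: R = h(m,P,P),  3 = 3,  P = X1.
Bind R := h(m,P,P); no other remaining equation mentions R.
Delete trivial equation 3 = 3.
Bind P := X1; no other remaining equation mentions P. Substituting into the earlier binding gives R := h(m,X1,X1).
Delete trivial equation m = m.
Decompose h/3: s(s(V)) = X1,  V = s(m),  m = m.
Bind X1 := s(s(V)); no other remaining equation mentions X1. Substituting into the earlier bindings gives R := h(m,s(s(V)),s(s(V))), P := s(s(V)).
Bind V := s(m); no other remaining equation mentions V. Substituting into the earlier bindings gives R := h(m,s(s(s(m))),s(s(s(m)))), P := s(s(s(m))), X1 := s(s(s(m))).
Delete trivial equation m = m.
MGU = { R -> h(m,s(s(s(m))),s(s(s(m)))), P -> s(s(s(m))), X1 -> s(s(s(m))), V -> s(m) }, so X1 -> s(s(s(m))).

s(s(s(m)))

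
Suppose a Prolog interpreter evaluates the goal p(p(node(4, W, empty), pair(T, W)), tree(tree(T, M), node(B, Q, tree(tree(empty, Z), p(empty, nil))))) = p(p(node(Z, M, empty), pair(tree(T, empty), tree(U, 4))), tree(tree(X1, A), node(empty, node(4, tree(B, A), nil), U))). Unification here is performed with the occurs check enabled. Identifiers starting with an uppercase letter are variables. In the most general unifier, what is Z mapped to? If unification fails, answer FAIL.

Decompose p/2: p(node(4, W, empty), pair(T, W)) = p(node(Z, M, empty), pair(tree(T, empty), tree(U, 4))),  tree(tree(T, M), node(B, Q, tree(tree(empty, Z), p(empty, nil)))) = tree(tree(X1, A), node(empty, node(4, tree(B, A), nil), U)).
Decompose p/2: node(4, W, empty) = node(Z, M, empty),  pair(T, W) = pair(tree(T, empty), tree(U, 4)).
Decompose node/3: 4 = Z,  W = M,  empty = empty.
Bind Z := 4; substituting into the one remaining equation that mentions Z gives: tree(tree(T, M), node(B, Q, tree(tree(empty, 4), p(empty, nil)))) = tree(tree(X1, A), node(empty, node(4, tree(B, A), nil), U)).
Bind W := M; substituting into the one remaining equation that mentions W gives: pair(T, M) = pair(tree(T, empty), tree(U, 4)).
Delete trivial equation empty = empty.
Decompose pair/2: T = tree(T, empty),  M = tree(U, 4).
Occurs check fails: T occurs in tree(T, empty); the equation T = tree(T, empty) has no finite solution.

FAIL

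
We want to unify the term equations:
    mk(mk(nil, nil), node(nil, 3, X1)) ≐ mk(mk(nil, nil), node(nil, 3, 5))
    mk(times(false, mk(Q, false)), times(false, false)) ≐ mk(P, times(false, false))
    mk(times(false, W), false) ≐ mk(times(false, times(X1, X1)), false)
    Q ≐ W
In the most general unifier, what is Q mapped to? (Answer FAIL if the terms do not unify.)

Decompose mk/2: mk(nil, nil) ≐ mk(nil, nil),  node(nil, 3, X1) ≐ node(nil, 3, 5).
Delete trivial equation mk(nil, nil) ≐ mk(nil, nil).
Decompose node/3: nil ≐ nil,  3 ≐ 3,  X1 ≐ 5.
Delete trivial equation nil ≐ nil.
Delete trivial equation 3 ≐ 3.
Bind X1 := 5; substituting into the one remaining equation that mentions X1 gives: mk(times(false, W), false) ≐ mk(times(false, times(5, 5)), false).
Decompose mk/2: times(false, mk(Q, false)) ≐ P,  times(false, false) ≐ times(false, false).
Bind P := times(false, mk(Q, false)); no other remaining equation mentions P.
Delete trivial equation times(false, false) ≐ times(false, false).
Decompose mk/2: times(false, W) ≐ times(false, times(5, 5)),  false ≐ false.
Decompose times/2: false ≐ false,  W ≐ times(5, 5).
Delete trivial equation false ≐ false.
Bind W := times(5, 5); substituting into the one remaining equation that mentions W gives: Q ≐ times(5, 5).
Delete trivial equation false ≐ false.
Bind Q := times(5, 5). Substituting into the earlier binding gives P := times(false, mk(times(5, 5), false)).
MGU = { X1 ↦ 5, P ↦ times(false, mk(times(5, 5), false)), W ↦ times(5, 5), Q ↦ times(5, 5) }, so Q ↦ times(5, 5).

times(5, 5)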